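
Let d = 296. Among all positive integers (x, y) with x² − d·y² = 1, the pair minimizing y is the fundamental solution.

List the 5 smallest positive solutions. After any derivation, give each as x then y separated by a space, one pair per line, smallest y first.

3699 215
27365201 1590570
202447753299 11767036645
1497708451540801 87052535509140
11080046922051092499 644014645929581075

d=296: √d = [17; 4,1,7,1,4,34] (ℓ=6, even), read p_5/q_5
step 0: (17, 1)  from 17·(1,0) + (0,1)
…
step 2: (86, 5)  from 1·(69,4) + (17,1)
step 3: (671, 39)  from 7·(86,5) + (69,4)
step 4: (757, 44)  from 1·(671,39) + (86,5)
step 5: (3699, 215)  from 4·(757,44) + (671,39)
fundamental: x₁=3699, y₁=215  (since 13682601 − 296·46225 = 1)
k=2:  x_2 = 3699·3699+296·215·215 = 27365201,  y_2 = 3699·215+215·3699 = 1590570
k=3:  x_3 = 3699·27365201+296·215·1590570 = 202447753299,  y_3 = 3699·1590570+215·27365201 = 11767036645
k=4:  x_4 = 3699·202447753299+296·215·11767036645 = 1497708451540801,  y_4 = 3699·11767036645+215·202447753299 = 87052535509140
k=5:  x_5 = 3699·1497708451540801+296·215·87052535509140 = 11080046922051092499,  y_5 = 3699·87052535509140+215·1497708451540801 = 644014645929581075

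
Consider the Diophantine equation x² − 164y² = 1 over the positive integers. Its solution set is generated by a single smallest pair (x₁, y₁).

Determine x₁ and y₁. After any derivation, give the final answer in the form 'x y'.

[12; 1,4,6,4,1,24] for √164; ℓ=6 ⇒ convergent index 5
i=0: a=12 ⇒ p=12, q=1
i=1: a=1 ⇒ p=13, q=1
i=2: a=4 ⇒ p=64, q=5
i=3: a=6 ⇒ p=397, q=31
i=4: a=4 ⇒ p=1652, q=129
i=5: a=1 ⇒ p=2049, q=160
→ (2049, 160).  Check: 2049²=4198401, 164·160²=4198400, difference 1.

2049 160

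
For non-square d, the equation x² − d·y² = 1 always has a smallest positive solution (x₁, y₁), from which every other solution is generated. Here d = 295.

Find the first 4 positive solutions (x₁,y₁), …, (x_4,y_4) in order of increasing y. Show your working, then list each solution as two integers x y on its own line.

d=295: √d = [17; 5,1,2,3,2,6,2,3,2,1,5,34] (ℓ=12, even), read p_11/q_11
k=0  a_k=17  p_k/q_k = 17/1
…
k=10  a_k=1  p_k/q_k = 355517/20699
k=11  a_k=5  p_k/q_k = 2024999/117900
fundamental: x₁=2024999, y₁=117900  (since 4100620950001 − 295·13900410000 = 1)
(2024999+117900√295)^2 = 8201241900001 + 477494764200√295
(2024999+117900√295)^3 = 33215013292518224999 + 1933852840020353700√295
(2024999+117900√295)^4 = 134520737404664024967600001 + 7832100134376274949528400√295

2024999 117900
8201241900001 477494764200
33215013292518224999 1933852840020353700
134520737404664024967600001 7832100134376274949528400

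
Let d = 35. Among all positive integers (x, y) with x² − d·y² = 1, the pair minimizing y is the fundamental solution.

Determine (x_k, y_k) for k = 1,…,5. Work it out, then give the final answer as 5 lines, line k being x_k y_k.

√35 = [5; 1,10, …], period ℓ=2 (even) → k=1
k=0  a_k=5  p_k/q_k = 5/1
k=1  a_k=1  p_k/q_k = 6/1
→ (6, 1).  Check: 6²=36, 35·1²=35, difference 1.
n=2: (6,1)∘(6,1) = (6·6+35·1·1, 6·1+1·6) = (71,12)
n=3: (71,12)∘(6,1) = (6·71+35·1·12, 6·12+1·71) = (846,143)
n=4: (846,143)∘(6,1) = (6·846+35·1·143, 6·143+1·846) = (10081,1704)
n=5: (10081,1704)∘(6,1) = (6·10081+35·1·1704, 6·1704+1·10081) = (120126,20305)

6 1
71 12
846 143
10081 1704
120126 20305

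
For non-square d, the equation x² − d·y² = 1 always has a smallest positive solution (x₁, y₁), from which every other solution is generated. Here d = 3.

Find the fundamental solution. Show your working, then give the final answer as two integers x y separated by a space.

d=3: √d = [1; 1,2] (ℓ=2, even), read p_1/q_1
a_0=1:  p_0=1·1+0=1,  q_0=1·0+1=1
a_1=1:  p_1=1·1+1=2,  q_1=1·1+0=1
→ (2, 1).  Check: 2²=4, 3·1²=3, difference 1.

2 1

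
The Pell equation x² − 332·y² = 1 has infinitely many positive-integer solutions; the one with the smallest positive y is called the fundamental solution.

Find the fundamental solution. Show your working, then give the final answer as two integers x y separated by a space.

13447 738

d=332: √d = [18; 4,1,1,8,1,1,4,36] (ℓ=8, even), read p_7/q_7
step 0: (18, 1)  from 18·(1,0) + (0,1)
…
step 6: (2970, 163)  from 1·(1567,86) + (1403,77)
step 7: (13447, 738)  from 4·(2970,163) + (1567,86)
(x₁, y₁) = (13447, 738);  13447² − 332·738² = 1 ✓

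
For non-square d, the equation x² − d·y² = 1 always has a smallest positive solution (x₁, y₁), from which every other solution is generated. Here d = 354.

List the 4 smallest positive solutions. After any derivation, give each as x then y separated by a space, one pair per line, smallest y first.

√354 = [18; 1,4,2,2,18,2,2,4,1,36, …], period ℓ=10 (even) → k=9
a_0=18:  p_0=18·1+0=18,  q_0=18·0+1=1
a_1=1:  p_1=1·18+1=19,  q_1=1·1+0=1
a_2=4:  p_2=4·19+18=94,  q_2=4·1+1=5
…
a_8=4:  p_8=4·47771+19210=210294,  q_8=4·2539+1021=11177
a_9=1:  p_9=1·210294+47771=258065,  q_9=1·11177+2539=13716
→ (258065, 13716).  Check: 258065²=66597544225, 354·13716²=66597544224, difference 1.
(258065+13716√354)^2 = 133195088449 + 7079239080√354
(258065+13716√354)^3 = 68745981000924305 + 3653807666346684√354
(258065+13716√354)^4 = 35481863173873866451201 + 1885839750824434773840√354

258065 13716
133195088449 7079239080
68745981000924305 3653807666346684
35481863173873866451201 1885839750824434773840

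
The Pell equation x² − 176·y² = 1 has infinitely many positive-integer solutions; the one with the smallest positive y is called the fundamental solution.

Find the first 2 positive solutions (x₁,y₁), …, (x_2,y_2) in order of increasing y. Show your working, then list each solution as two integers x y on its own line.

√176 = [13; 3,1,3,26, …], period ℓ=4 (even) → k=3
k=0  a_k=13  p_k/q_k = 13/1
…
k=2  a_k=1  p_k/q_k = 53/4
k=3  a_k=3  p_k/q_k = 199/15
→ (199, 15).  Check: 199²=39601, 176·15²=39600, difference 1.
(199+15√176)^2 = 79201 + 5970√176

199 15
79201 5970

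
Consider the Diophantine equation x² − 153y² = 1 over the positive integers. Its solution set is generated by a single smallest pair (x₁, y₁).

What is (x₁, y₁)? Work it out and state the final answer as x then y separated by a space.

d=153: √d = [12; 2,1,2,2,2,1,2,24] (ℓ=8, even), read p_7/q_7
k=0  a_k=12  p_k/q_k = 12/1
…
k=2  a_k=1  p_k/q_k = 37/3
k=3  a_k=2  p_k/q_k = 99/8
…
k=5  a_k=2  p_k/q_k = 569/46
k=6  a_k=1  p_k/q_k = 804/65
k=7  a_k=2  p_k/q_k = 2177/176
→ (2177, 176).  Check: 2177²=4739329, 153·176²=4739328, difference 1.

2177 176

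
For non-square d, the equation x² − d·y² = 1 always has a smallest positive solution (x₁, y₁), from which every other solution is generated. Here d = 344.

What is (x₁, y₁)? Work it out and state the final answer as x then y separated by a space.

10405 561

[18; 1,1,4,1,3,1,4,1,1,36] for √344; ℓ=10 ⇒ convergent index 9
a_0=18:  p_0=18·1+0=18,  q_0=18·0+1=1
…
a_3=4:  p_3=4·37+19=167,  q_3=4·2+1=9
…
a_8=1:  p_8=1·4711+983=5694,  q_8=1·254+53=307
a_9=1:  p_9=1·5694+4711=10405,  q_9=1·307+254=561
→ (10405, 561).  Check: 10405²=108264025, 344·561²=108264024, difference 1.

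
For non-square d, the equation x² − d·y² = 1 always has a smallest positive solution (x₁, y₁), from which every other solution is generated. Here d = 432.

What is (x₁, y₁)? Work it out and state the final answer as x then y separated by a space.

[20; 1,3,1,1,1,3,1,40] for √432; ℓ=8 ⇒ convergent index 7
a_0=20:  p_0=20·1+0=20,  q_0=20·0+1=1
…
a_4=1:  p_4=1·104+83=187,  q_4=1·5+4=9
…
a_6=3:  p_6=3·291+187=1060,  q_6=3·14+9=51
a_7=1:  p_7=1·1060+291=1351,  q_7=1·51+14=65
→ (1351, 65).  Check: 1351²=1825201, 432·65²=1825200, difference 1.

1351 65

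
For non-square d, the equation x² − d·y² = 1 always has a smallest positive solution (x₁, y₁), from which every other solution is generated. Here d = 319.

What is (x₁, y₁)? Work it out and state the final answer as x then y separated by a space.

[17; 1,6,5,1,4,…,6,1,34] for √319; ℓ=14 ⇒ convergent index 13
i=0: a=17 ⇒ p=17, q=1
…
i=2: a=6 ⇒ p=125, q=7
…
i=4: a=1 ⇒ p=768, q=43
i=5: a=4 ⇒ p=3715, q=208
i=6: a=3 ⇒ p=11913, q=667
i=7: a=1 ⇒ p=15628, q=875
i=8: a=3 ⇒ p=58797, q=3292
i=9: a=4 ⇒ p=250816, q=14043
i=10: a=1 ⇒ p=309613, q=17335
…
i=12: a=6 ⇒ p=11102899, q=621643
i=13: a=1 ⇒ p=12901780, q=722361
fundamental: x₁=12901780, y₁=722361  (since 166455927168400 − 319·521805414321 = 1)

12901780 722361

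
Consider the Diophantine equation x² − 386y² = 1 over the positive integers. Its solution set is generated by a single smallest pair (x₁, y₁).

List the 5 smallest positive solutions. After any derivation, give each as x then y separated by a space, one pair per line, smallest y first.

111555 5678
24889036049 1266818580
5552992832780835 282639893378122
1238928230896843060801 63059786610325980840
276417277589841662462530275 14069268990347189691834278

d=386: √d = [19; 1,1,1,4,1,18,1,4,1,1,1,38] (ℓ=12, even), read p_11/q_11
k=0  a_k=19  p_k/q_k = 19/1
…
k=2  a_k=1  p_k/q_k = 39/2
k=3  a_k=1  p_k/q_k = 59/3
k=4  a_k=4  p_k/q_k = 275/14
k=5  a_k=1  p_k/q_k = 334/17
k=6  a_k=18  p_k/q_k = 6287/320
k=7  a_k=1  p_k/q_k = 6621/337
k=8  a_k=4  p_k/q_k = 32771/1668
…
k=10  a_k=1  p_k/q_k = 72163/3673
k=11  a_k=1  p_k/q_k = 111555/5678
fundamental: x₁=111555, y₁=5678  (since 12444518025 − 386·32239684 = 1)
(x_2, y_2) = (111555·111555 + 386·5678·5678, 111555·5678 + 5678·111555) = (24889036049, 1266818580)
(x_3, y_3) = (111555·24889036049 + 386·5678·1266818580, 111555·1266818580 + 5678·24889036049) = (5552992832780835, 282639893378122)
(x_4, y_4) = (111555·5552992832780835 + 386·5678·282639893378122, 111555·282639893378122 + 5678·5552992832780835) = (1238928230896843060801, 63059786610325980840)
(x_5, y_5) = (111555·1238928230896843060801 + 386·5678·63059786610325980840, 111555·63059786610325980840 + 5678·1238928230896843060801) = (276417277589841662462530275, 14069268990347189691834278)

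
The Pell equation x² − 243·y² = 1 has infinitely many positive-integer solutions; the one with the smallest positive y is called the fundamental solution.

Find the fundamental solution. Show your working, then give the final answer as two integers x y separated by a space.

d=243: √d = [15; 1,1,2,3,15,3,2,1,1,30] (ℓ=10, even), read p_9/q_9
i=0: a=15 ⇒ p=15, q=1
i=1: a=1 ⇒ p=16, q=1
…
i=4: a=3 ⇒ p=265, q=17
…
i=6: a=3 ⇒ p=12424, q=797
i=7: a=2 ⇒ p=28901, q=1854
i=8: a=1 ⇒ p=41325, q=2651
i=9: a=1 ⇒ p=70226, q=4505
→ (70226, 4505).  Check: 70226²=4931691076, 243·4505²=4931691075, difference 1.

70226 4505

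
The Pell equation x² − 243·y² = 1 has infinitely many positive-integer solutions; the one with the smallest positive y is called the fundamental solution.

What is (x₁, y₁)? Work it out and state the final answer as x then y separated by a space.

√243 → a₀=15, period (1,1,2,3,15,3,2,1,1,30); ℓ=10 even so k=9
step 0: (15, 1)  from 15·(1,0) + (0,1)
step 1: (16, 1)  from 1·(15,1) + (1,0)
step 2: (31, 2)  from 1·(16,1) + (15,1)
step 3: (78, 5)  from 2·(31,2) + (16,1)
…
step 6: (12424, 797)  from 3·(4053,260) + (265,17)
step 7: (28901, 1854)  from 2·(12424,797) + (4053,260)
step 8: (41325, 2651)  from 1·(28901,1854) + (12424,797)
step 9: (70226, 4505)  from 1·(41325,2651) + (28901,1854)
fundamental: x₁=70226, y₁=4505  (since 4931691076 − 243·20295025 = 1)

70226 4505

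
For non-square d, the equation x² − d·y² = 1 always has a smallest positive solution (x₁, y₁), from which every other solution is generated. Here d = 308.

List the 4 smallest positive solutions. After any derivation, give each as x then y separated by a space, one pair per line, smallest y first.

√308 → a₀=17, period (1,1,4,1,1,34); ℓ=6 even so k=5
a_0=17:  p_0=17·1+0=17,  q_0=17·0+1=1
a_1=1:  p_1=1·17+1=18,  q_1=1·1+0=1
a_2=1:  p_2=1·18+17=35,  q_2=1·1+1=2
a_3=4:  p_3=4·35+18=158,  q_3=4·2+1=9
a_4=1:  p_4=1·158+35=193,  q_4=1·9+2=11
a_5=1:  p_5=1·193+158=351,  q_5=1·11+9=20
(x₁, y₁) = (351, 20);  351² − 308·20² = 1 ✓
(351+20√308)^2 = 246401 + 14040√308
(351+20√308)^3 = 172973151 + 9856060√308
(351+20√308)^4 = 121426905601 + 6918940080√308

351 20
246401 14040
172973151 9856060
121426905601 6918940080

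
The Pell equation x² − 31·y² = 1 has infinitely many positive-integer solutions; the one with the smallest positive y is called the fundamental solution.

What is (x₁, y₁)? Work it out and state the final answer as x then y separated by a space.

√31 → a₀=5, period (1,1,3,5,3,1,1,10); ℓ=8 even so k=7
k=0  a_k=5  p_k/q_k = 5/1
k=1  a_k=1  p_k/q_k = 6/1
…
k=3  a_k=3  p_k/q_k = 39/7
k=4  a_k=5  p_k/q_k = 206/37
…
k=6  a_k=1  p_k/q_k = 863/155
k=7  a_k=1  p_k/q_k = 1520/273
fundamental: x₁=1520, y₁=273  (since 2310400 − 31·74529 = 1)

1520 273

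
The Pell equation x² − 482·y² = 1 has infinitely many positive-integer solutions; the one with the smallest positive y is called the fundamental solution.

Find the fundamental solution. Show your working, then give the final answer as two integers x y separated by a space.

[21; 1,20,1,42] for √482; ℓ=4 ⇒ convergent index 3
step 0: (21, 1)  from 21·(1,0) + (0,1)
step 1: (22, 1)  from 1·(21,1) + (1,0)
step 2: (461, 21)  from 20·(22,1) + (21,1)
step 3: (483, 22)  from 1·(461,21) + (22,1)
fundamental: x₁=483, y₁=22  (since 233289 − 482·484 = 1)

483 22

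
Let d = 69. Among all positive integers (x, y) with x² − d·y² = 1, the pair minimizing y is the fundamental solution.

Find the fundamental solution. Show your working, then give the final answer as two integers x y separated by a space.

7775 936

√69 → a₀=8, period (3,3,1,4,1,3,3,16); ℓ=8 even so k=7
step 0: (8, 1)  from 8·(1,0) + (0,1)
step 1: (25, 3)  from 3·(8,1) + (1,0)
step 2: (83, 10)  from 3·(25,3) + (8,1)
step 3: (108, 13)  from 1·(83,10) + (25,3)
…
step 5: (623, 75)  from 1·(515,62) + (108,13)
step 6: (2384, 287)  from 3·(623,75) + (515,62)
step 7: (7775, 936)  from 3·(2384,287) + (623,75)
→ (7775, 936).  Check: 7775²=60450625, 69·936²=60450624, difference 1.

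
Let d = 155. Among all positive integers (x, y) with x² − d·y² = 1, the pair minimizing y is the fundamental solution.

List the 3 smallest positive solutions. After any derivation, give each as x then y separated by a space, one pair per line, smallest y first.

d=155: √d = [12; 2,4,2,24] (ℓ=4, even), read p_3/q_3
step 0: (12, 1)  from 12·(1,0) + (0,1)
step 1: (25, 2)  from 2·(12,1) + (1,0)
step 2: (112, 9)  from 4·(25,2) + (12,1)
step 3: (249, 20)  from 2·(112,9) + (25,2)
(x₁, y₁) = (249, 20);  249² − 155·20² = 1 ✓
k=2:  x_2 = 249·249+155·20·20 = 124001,  y_2 = 249·20+20·249 = 9960
k=3:  x_3 = 249·124001+155·20·9960 = 61752249,  y_3 = 249·9960+20·124001 = 4960060

249 20
124001 9960
61752249 4960060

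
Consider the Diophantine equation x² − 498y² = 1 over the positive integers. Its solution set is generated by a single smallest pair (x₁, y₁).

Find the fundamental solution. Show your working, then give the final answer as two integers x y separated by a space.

179777 8056

√498 → a₀=22, period (3,6,22,6,3,44); ℓ=6 even so k=5
k=0  a_k=22  p_k/q_k = 22/1
…
k=2  a_k=6  p_k/q_k = 424/19
k=3  a_k=22  p_k/q_k = 9395/421
k=4  a_k=6  p_k/q_k = 56794/2545
k=5  a_k=3  p_k/q_k = 179777/8056
fundamental: x₁=179777, y₁=8056  (since 32319769729 − 498·64899136 = 1)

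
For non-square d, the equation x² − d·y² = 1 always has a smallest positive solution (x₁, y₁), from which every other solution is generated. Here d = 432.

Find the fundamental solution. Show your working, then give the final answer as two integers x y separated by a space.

d=432: √d = [20; 1,3,1,1,1,3,1,40] (ℓ=8, even), read p_7/q_7
a_0=20:  p_0=20·1+0=20,  q_0=20·0+1=1
a_1=1:  p_1=1·20+1=21,  q_1=1·1+0=1
a_2=3:  p_2=3·21+20=83,  q_2=3·1+1=4
…
a_5=1:  p_5=1·187+104=291,  q_5=1·9+5=14
a_6=3:  p_6=3·291+187=1060,  q_6=3·14+9=51
a_7=1:  p_7=1·1060+291=1351,  q_7=1·51+14=65
(x₁, y₁) = (1351, 65);  1351² − 432·65² = 1 ✓

1351 65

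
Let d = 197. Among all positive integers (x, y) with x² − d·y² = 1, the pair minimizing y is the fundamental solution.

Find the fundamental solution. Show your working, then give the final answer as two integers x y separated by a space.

[14; 28] for √197; ℓ=1 ⇒ convergent index 1
i=0: a=14 ⇒ p=14, q=1
i=1: a=28 ⇒ p=393, q=28
fundamental: x₁=393, y₁=28  (since 154449 − 197·784 = 1)

393 28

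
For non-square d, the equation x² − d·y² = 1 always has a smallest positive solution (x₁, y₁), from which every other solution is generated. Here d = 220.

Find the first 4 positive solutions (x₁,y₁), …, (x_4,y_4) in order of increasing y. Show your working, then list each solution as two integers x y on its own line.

89 6
15841 1068
2819609 190098
501874561 33836376

[14; 1,4,1,28] for √220; ℓ=4 ⇒ convergent index 3
a_0=14:  p_0=14·1+0=14,  q_0=14·0+1=1
a_1=1:  p_1=1·14+1=15,  q_1=1·1+0=1
a_2=4:  p_2=4·15+14=74,  q_2=4·1+1=5
a_3=1:  p_3=1·74+15=89,  q_3=1·5+1=6
fundamental: x₁=89, y₁=6  (since 7921 − 220·36 = 1)
k=2:  x_2 = 89·89+220·6·6 = 15841,  y_2 = 89·6+6·89 = 1068
k=3:  x_3 = 89·15841+220·6·1068 = 2819609,  y_3 = 89·1068+6·15841 = 190098
k=4:  x_4 = 89·2819609+220·6·190098 = 501874561,  y_4 = 89·190098+6·2819609 = 33836376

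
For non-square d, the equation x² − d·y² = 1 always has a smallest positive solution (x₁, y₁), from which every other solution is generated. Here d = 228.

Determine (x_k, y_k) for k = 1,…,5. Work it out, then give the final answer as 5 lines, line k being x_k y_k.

151 10
45601 3020
13771351 912030
4158902401 275430040
1255974753751 83178960050

√228 → a₀=15, period (10,30); ℓ=2 even so k=1
step 0: (15, 1)  from 15·(1,0) + (0,1)
step 1: (151, 10)  from 10·(15,1) + (1,0)
fundamental: x₁=151, y₁=10  (since 22801 − 228·100 = 1)
k=2:  x_2 = 151·151+228·10·10 = 45601,  y_2 = 151·10+10·151 = 3020
k=3:  x_3 = 151·45601+228·10·3020 = 13771351,  y_3 = 151·3020+10·45601 = 912030
k=4:  x_4 = 151·13771351+228·10·912030 = 4158902401,  y_4 = 151·912030+10·13771351 = 275430040
k=5:  x_5 = 151·4158902401+228·10·275430040 = 1255974753751,  y_5 = 151·275430040+10·4158902401 = 83178960050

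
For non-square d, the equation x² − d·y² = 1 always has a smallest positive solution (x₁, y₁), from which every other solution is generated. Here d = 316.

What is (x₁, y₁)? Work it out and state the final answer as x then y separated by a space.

12799 720

[17; 1,3,2,8,2,3,1,34] for √316; ℓ=8 ⇒ convergent index 7
i=0: a=17 ⇒ p=17, q=1
…
i=2: a=3 ⇒ p=71, q=4
…
i=4: a=8 ⇒ p=1351, q=76
i=5: a=2 ⇒ p=2862, q=161
i=6: a=3 ⇒ p=9937, q=559
i=7: a=1 ⇒ p=12799, q=720
→ (12799, 720).  Check: 12799²=163814401, 316·720²=163814400, difference 1.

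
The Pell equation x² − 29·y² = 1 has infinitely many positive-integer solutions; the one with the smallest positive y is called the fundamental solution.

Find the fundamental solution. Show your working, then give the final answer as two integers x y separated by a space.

9801 1820

√29 → a₀=5, period (2,1,1,2,10); ℓ=5 odd so k=9
a_0=5:  p_0=5·1+0=5,  q_0=5·0+1=1
…
a_8=1:  p_8=1·2251+1524=3775,  q_8=1·418+283=701
a_9=2:  p_9=2·3775+2251=9801,  q_9=2·701+418=1820
→ (9801, 1820).  Check: 9801²=96059601, 29·1820²=96059600, difference 1.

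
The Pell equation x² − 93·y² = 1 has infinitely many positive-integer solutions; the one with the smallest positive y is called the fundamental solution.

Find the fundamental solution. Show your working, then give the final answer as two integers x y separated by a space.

[9; 1,1,1,4,6,4,1,1,1,18] for √93; ℓ=10 ⇒ convergent index 9
i=0: a=9 ⇒ p=9, q=1
…
i=2: a=1 ⇒ p=19, q=2
i=3: a=1 ⇒ p=29, q=3
…
i=8: a=1 ⇒ p=7821, q=811
i=9: a=1 ⇒ p=12151, q=1260
→ (12151, 1260).  Check: 12151²=147646801, 93·1260²=147646800, difference 1.

12151 1260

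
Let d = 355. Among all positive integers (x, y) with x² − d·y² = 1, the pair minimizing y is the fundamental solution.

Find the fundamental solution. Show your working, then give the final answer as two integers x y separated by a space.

954809 50676

[18; 1,5,3,3,1,6,1,3,3,5,1,36] for √355; ℓ=12 ⇒ convergent index 11
i=0: a=18 ⇒ p=18, q=1
i=1: a=1 ⇒ p=19, q=1
…
i=3: a=3 ⇒ p=358, q=19
i=4: a=3 ⇒ p=1187, q=63
i=5: a=1 ⇒ p=1545, q=82
i=6: a=6 ⇒ p=10457, q=555
i=7: a=1 ⇒ p=12002, q=637
…
i=9: a=3 ⇒ p=151391, q=8035
i=10: a=5 ⇒ p=803418, q=42641
i=11: a=1 ⇒ p=954809, q=50676
fundamental: x₁=954809, y₁=50676  (since 911660226481 − 355·2568056976 = 1)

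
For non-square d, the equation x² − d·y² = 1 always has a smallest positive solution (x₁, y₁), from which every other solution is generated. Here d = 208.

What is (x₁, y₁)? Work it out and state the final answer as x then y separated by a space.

649 45

√208 = [14; 2,2,1,2,2,28, …], period ℓ=6 (even) → k=5
step 0: (14, 1)  from 14·(1,0) + (0,1)
…
step 4: (274, 19)  from 2·(101,7) + (72,5)
step 5: (649, 45)  from 2·(274,19) + (101,7)
(x₁, y₁) = (649, 45);  649² − 208·45² = 1 ✓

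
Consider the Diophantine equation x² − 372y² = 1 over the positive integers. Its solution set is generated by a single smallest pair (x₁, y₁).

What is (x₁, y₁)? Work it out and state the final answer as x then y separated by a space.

12151 630

√372 → a₀=19, period (3,2,12,2,3,38); ℓ=6 even so k=5
k=0  a_k=19  p_k/q_k = 19/1
k=1  a_k=3  p_k/q_k = 58/3
…
k=3  a_k=12  p_k/q_k = 1678/87
k=4  a_k=2  p_k/q_k = 3491/181
k=5  a_k=3  p_k/q_k = 12151/630
→ (12151, 630).  Check: 12151²=147646801, 372·630²=147646800, difference 1.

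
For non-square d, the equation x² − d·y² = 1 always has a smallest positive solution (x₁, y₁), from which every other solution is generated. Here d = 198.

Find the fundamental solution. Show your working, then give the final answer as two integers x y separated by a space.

197 14

d=198: √d = [14; 14,28] (ℓ=2, even), read p_1/q_1
i=0: a=14 ⇒ p=14, q=1
i=1: a=14 ⇒ p=197, q=14
fundamental: x₁=197, y₁=14  (since 38809 − 198·196 = 1)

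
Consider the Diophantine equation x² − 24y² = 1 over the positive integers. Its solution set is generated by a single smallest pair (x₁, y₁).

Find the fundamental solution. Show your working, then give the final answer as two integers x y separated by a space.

5 1

√24 = [4; 1,8, …], period ℓ=2 (even) → k=1
step 0: (4, 1)  from 4·(1,0) + (0,1)
step 1: (5, 1)  from 1·(4,1) + (1,0)
(x₁, y₁) = (5, 1);  5² − 24·1² = 1 ✓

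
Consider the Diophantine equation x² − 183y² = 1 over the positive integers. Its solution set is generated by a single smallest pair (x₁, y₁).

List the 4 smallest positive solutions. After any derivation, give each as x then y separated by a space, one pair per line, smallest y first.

487 36
474337 35064
462003751 34152300
449991179137 33264305136

[13; 1,1,8,1,1,26] for √183; ℓ=6 ⇒ convergent index 5
k=0  a_k=13  p_k/q_k = 13/1
…
k=2  a_k=1  p_k/q_k = 27/2
k=3  a_k=8  p_k/q_k = 230/17
k=4  a_k=1  p_k/q_k = 257/19
k=5  a_k=1  p_k/q_k = 487/36
(x₁, y₁) = (487, 36);  487² − 183·36² = 1 ✓
(487+36√183)^2 = 474337 + 35064√183
(487+36√183)^3 = 462003751 + 34152300√183
(487+36√183)^4 = 449991179137 + 33264305136√183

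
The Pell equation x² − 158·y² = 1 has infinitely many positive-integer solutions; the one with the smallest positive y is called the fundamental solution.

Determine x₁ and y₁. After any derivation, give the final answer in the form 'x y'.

7743 616

[12; 1,1,3,12,3,1,1,24] for √158; ℓ=8 ⇒ convergent index 7
k=0  a_k=12  p_k/q_k = 12/1
k=1  a_k=1  p_k/q_k = 13/1
k=2  a_k=1  p_k/q_k = 25/2
k=3  a_k=3  p_k/q_k = 88/7
k=4  a_k=12  p_k/q_k = 1081/86
k=5  a_k=3  p_k/q_k = 3331/265
k=6  a_k=1  p_k/q_k = 4412/351
k=7  a_k=1  p_k/q_k = 7743/616
→ (7743, 616).  Check: 7743²=59954049, 158·616²=59954048, difference 1.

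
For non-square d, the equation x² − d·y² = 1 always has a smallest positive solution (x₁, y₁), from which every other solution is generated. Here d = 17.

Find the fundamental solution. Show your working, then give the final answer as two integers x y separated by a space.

d=17: √d = [4; 8] (ℓ=1, odd), read p_1/q_1
i=0: a=4 ⇒ p=4, q=1
i=1: a=8 ⇒ p=33, q=8
(x₁, y₁) = (33, 8);  33² − 17·8² = 1 ✓

33 8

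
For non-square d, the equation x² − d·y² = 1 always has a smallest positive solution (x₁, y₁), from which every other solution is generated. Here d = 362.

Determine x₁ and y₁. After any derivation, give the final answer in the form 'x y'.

723 38

[19; 38] for √362; ℓ=1 ⇒ convergent index 1
a_0=19:  p_0=19·1+0=19,  q_0=19·0+1=1
a_1=38:  p_1=38·19+1=723,  q_1=38·1+0=38
fundamental: x₁=723, y₁=38  (since 522729 − 362·1444 = 1)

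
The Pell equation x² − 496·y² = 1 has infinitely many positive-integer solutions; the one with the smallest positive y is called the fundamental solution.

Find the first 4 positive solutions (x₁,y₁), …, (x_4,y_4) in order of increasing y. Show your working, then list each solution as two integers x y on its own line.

4620799 207480
42703566796801 1917446753040
394649197502177907199 17720272078000750440
3647189234337689639247667201 163763630995505661818050080

d=496: √d = [22; 3,1,2,4,1,…,1,3,44] (ℓ=16, even), read p_15/q_15
i=0: a=22 ⇒ p=22, q=1
i=1: a=3 ⇒ p=67, q=3
…
i=6: a=1 ⇒ p=2383, q=107
…
i=13: a=2 ⇒ p=863293, q=38763
i=14: a=1 ⇒ p=1252502, q=56239
i=15: a=3 ⇒ p=4620799, q=207480
fundamental: x₁=4620799, y₁=207480  (since 21351783398401 − 496·43047950400 = 1)
n=2: (4620799,207480)∘(4620799,207480) = (4620799·4620799+496·207480·207480, 4620799·207480+207480·4620799) = (42703566796801,1917446753040)
n=3: (42703566796801,1917446753040)∘(4620799,207480) = (4620799·42703566796801+496·207480·1917446753040, 4620799·1917446753040+207480·42703566796801) = (394649197502177907199,17720272078000750440)
n=4: (394649197502177907199,17720272078000750440)∘(4620799,207480) = (4620799·394649197502177907199+496·207480·17720272078000750440, 4620799·17720272078000750440+207480·394649197502177907199) = (3647189234337689639247667201,163763630995505661818050080)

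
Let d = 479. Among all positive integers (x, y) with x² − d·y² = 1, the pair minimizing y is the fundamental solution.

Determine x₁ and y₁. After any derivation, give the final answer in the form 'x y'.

2989440 136591

√479 = [21; 1,7,1,3,2,21,2,3,1,7,1,42, …], period ℓ=12 (even) → k=11
step 0: (21, 1)  from 21·(1,0) + (0,1)
…
step 2: (175, 8)  from 7·(22,1) + (21,1)
…
step 4: (766, 35)  from 3·(197,9) + (175,8)
…
step 8: (264712, 12095)  from 3·(75879,3467) + (37075,1694)
…
step 10: (2648849, 121029)  from 7·(340591,15562) + (264712,12095)
step 11: (2989440, 136591)  from 1·(2648849,121029) + (340591,15562)
→ (2989440, 136591).  Check: 2989440²=8936751513600, 479·136591²=8936751513599, difference 1.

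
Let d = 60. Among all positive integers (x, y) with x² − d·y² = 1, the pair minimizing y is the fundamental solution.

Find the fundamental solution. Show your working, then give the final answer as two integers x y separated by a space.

d=60: √d = [7; 1,2,1,14] (ℓ=4, even), read p_3/q_3
i=0: a=7 ⇒ p=7, q=1
…
i=2: a=2 ⇒ p=23, q=3
i=3: a=1 ⇒ p=31, q=4
(x₁, y₁) = (31, 4);  31² − 60·4² = 1 ✓

31 4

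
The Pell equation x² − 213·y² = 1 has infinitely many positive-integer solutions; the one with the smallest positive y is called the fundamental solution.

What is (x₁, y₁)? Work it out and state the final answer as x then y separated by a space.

[14; 1,1,2,6,1,8,1,6,2,1,1,28] for √213; ℓ=12 ⇒ convergent index 11
i=0: a=14 ⇒ p=14, q=1
i=1: a=1 ⇒ p=15, q=1
i=2: a=1 ⇒ p=29, q=2
i=3: a=2 ⇒ p=73, q=5
i=4: a=6 ⇒ p=467, q=32
i=5: a=1 ⇒ p=540, q=37
i=6: a=8 ⇒ p=4787, q=328
i=7: a=1 ⇒ p=5327, q=365
i=8: a=6 ⇒ p=36749, q=2518
…
i=10: a=1 ⇒ p=115574, q=7919
i=11: a=1 ⇒ p=194399, q=13320
(x₁, y₁) = (194399, 13320);  194399² − 213·13320² = 1 ✓

194399 13320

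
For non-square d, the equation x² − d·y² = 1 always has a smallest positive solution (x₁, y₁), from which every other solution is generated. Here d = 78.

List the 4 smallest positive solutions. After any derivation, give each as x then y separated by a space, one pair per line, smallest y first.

√78 = [8; 1,4,1,16, …], period ℓ=4 (even) → k=3
k=0  a_k=8  p_k/q_k = 8/1
…
k=2  a_k=4  p_k/q_k = 44/5
k=3  a_k=1  p_k/q_k = 53/6
fundamental: x₁=53, y₁=6  (since 2809 − 78·36 = 1)
(x_2, y_2) = (53·53 + 78·6·6, 53·6 + 6·53) = (5617, 636)
(x_3, y_3) = (53·5617 + 78·6·636, 53·636 + 6·5617) = (595349, 67410)
(x_4, y_4) = (53·595349 + 78·6·67410, 53·67410 + 6·595349) = (63101377, 7144824)

53 6
5617 636
595349 67410
63101377 7144824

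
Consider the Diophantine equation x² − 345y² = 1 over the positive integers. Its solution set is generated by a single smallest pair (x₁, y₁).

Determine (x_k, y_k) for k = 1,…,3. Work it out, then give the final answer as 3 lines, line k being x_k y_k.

6761 364
91422241 4922008
1236211536041 66555391812

√345 → a₀=18, period (1,1,2,1,6,1,2,1,1,36); ℓ=10 even so k=9
a_0=18:  p_0=18·1+0=18,  q_0=18·0+1=1
…
a_6=1:  p_6=1·873+130=1003,  q_6=1·47+7=54
a_7=2:  p_7=2·1003+873=2879,  q_7=2·54+47=155
a_8=1:  p_8=1·2879+1003=3882,  q_8=1·155+54=209
a_9=1:  p_9=1·3882+2879=6761,  q_9=1·209+155=364
(x₁, y₁) = (6761, 364);  6761² − 345·364² = 1 ✓
k=2:  x_2 = 6761·6761+345·364·364 = 91422241,  y_2 = 6761·364+364·6761 = 4922008
k=3:  x_3 = 6761·91422241+345·364·4922008 = 1236211536041,  y_3 = 6761·4922008+364·91422241 = 66555391812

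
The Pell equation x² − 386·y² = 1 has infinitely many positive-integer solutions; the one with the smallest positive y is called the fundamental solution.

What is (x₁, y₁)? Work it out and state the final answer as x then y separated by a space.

[19; 1,1,1,4,1,18,1,4,1,1,1,38] for √386; ℓ=12 ⇒ convergent index 11
i=0: a=19 ⇒ p=19, q=1
…
i=6: a=18 ⇒ p=6287, q=320
i=7: a=1 ⇒ p=6621, q=337
i=8: a=4 ⇒ p=32771, q=1668
i=9: a=1 ⇒ p=39392, q=2005
i=10: a=1 ⇒ p=72163, q=3673
i=11: a=1 ⇒ p=111555, q=5678
→ (111555, 5678).  Check: 111555²=12444518025, 386·5678²=12444518024, difference 1.

111555 5678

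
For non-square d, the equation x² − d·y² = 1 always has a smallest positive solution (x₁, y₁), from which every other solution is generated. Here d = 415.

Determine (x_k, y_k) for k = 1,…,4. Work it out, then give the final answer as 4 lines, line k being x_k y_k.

d=415: √d = [20; 2,1,2,4,6,…,1,2,40] (ℓ=16, even), read p_15/q_15
a_0=20:  p_0=20·1+0=20,  q_0=20·0+1=1
a_1=2:  p_1=2·20+1=41,  q_1=2·1+0=2
…
a_3=2:  p_3=2·61+41=163,  q_3=2·3+2=8
a_4=4:  p_4=4·163+61=713,  q_4=4·8+3=35
a_5=6:  p_5=6·713+163=4441,  q_5=6·35+8=218
a_6=1:  p_6=1·4441+713=5154,  q_6=1·218+35=253
…
a_9=1:  p_9=1·33939+9595=43534,  q_9=1·1666+471=2137
…
a_11=6:  p_11=6·77473+43534=508372,  q_11=6·3803+2137=24955
a_12=4:  p_12=4·508372+77473=2110961,  q_12=4·24955+3803=103623
…
a_14=1:  p_14=1·4730294+2110961=6841255,  q_14=1·232201+103623=335824
a_15=2:  p_15=2·6841255+4730294=18412804,  q_15=2·335824+232201=903849
→ (18412804, 903849).  Check: 18412804²=339031351142416, 415·903849²=339031351142415, difference 1.
k=2:  x_2 = 18412804·18412804+415·903849·903849 = 678062702284831,  y_2 = 18412804·903849+903849·18412804 = 33284788965192
k=3:  x_3 = 18412804·678062702284831+415·903849·33284788965192 = 24970071273761872339444,  y_3 = 18412804·33284788965192+903849·678062702284831 = 1225732590794885332887
k=4:  x_4 = 18412804·24970071273761872339444+415·903849·1225732590794885332887 = 919538056459614718055705397121,  y_4 = 18412804·1225732590794885332887+903849·24970071273761872339444 = 45138347901436822389057205104

18412804 903849
678062702284831 33284788965192
24970071273761872339444 1225732590794885332887
919538056459614718055705397121 45138347901436822389057205104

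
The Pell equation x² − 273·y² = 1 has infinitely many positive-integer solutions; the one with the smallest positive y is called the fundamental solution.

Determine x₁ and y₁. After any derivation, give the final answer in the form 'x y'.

√273 = [16; 1,1,10,1,1,32, …], period ℓ=6 (even) → k=5
step 0: (16, 1)  from 16·(1,0) + (0,1)
step 1: (17, 1)  from 1·(16,1) + (1,0)
step 2: (33, 2)  from 1·(17,1) + (16,1)
step 3: (347, 21)  from 10·(33,2) + (17,1)
step 4: (380, 23)  from 1·(347,21) + (33,2)
step 5: (727, 44)  from 1·(380,23) + (347,21)
fundamental: x₁=727, y₁=44  (since 528529 − 273·1936 = 1)

727 44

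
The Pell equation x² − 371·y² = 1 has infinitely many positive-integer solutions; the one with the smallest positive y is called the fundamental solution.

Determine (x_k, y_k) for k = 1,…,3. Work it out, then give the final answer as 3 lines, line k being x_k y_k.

[19; 3,1,4,1,3,38] for √371; ℓ=6 ⇒ convergent index 5
k=0  a_k=19  p_k/q_k = 19/1
k=1  a_k=3  p_k/q_k = 58/3
k=2  a_k=1  p_k/q_k = 77/4
k=3  a_k=4  p_k/q_k = 366/19
k=4  a_k=1  p_k/q_k = 443/23
k=5  a_k=3  p_k/q_k = 1695/88
(x₁, y₁) = (1695, 88);  1695² − 371·88² = 1 ✓
(x_2, y_2) = (1695·1695 + 371·88·88, 1695·88 + 88·1695) = (5746049, 298320)
(x_3, y_3) = (1695·5746049 + 371·88·298320, 1695·298320 + 88·5746049) = (19479104415, 1011304712)

1695 88
5746049 298320
19479104415 1011304712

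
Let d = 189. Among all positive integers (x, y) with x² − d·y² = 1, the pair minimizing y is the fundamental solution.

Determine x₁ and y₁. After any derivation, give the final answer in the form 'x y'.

55 4

√189 → a₀=13, period (1,2,1,26); ℓ=4 even so k=3
a_0=13:  p_0=13·1+0=13,  q_0=13·0+1=1
…
a_2=2:  p_2=2·14+13=41,  q_2=2·1+1=3
a_3=1:  p_3=1·41+14=55,  q_3=1·3+1=4
→ (55, 4).  Check: 55²=3025, 189·4²=3024, difference 1.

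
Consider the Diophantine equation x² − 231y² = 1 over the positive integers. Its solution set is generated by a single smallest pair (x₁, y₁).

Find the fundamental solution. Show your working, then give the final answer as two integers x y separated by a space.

76 5

√231 → a₀=15, period (5,30); ℓ=2 even so k=1
k=0  a_k=15  p_k/q_k = 15/1
k=1  a_k=5  p_k/q_k = 76/5
fundamental: x₁=76, y₁=5  (since 5776 − 231·25 = 1)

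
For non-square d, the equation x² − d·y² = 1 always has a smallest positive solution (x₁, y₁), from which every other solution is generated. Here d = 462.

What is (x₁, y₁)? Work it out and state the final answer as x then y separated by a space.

√462 → a₀=21, period (2,42); ℓ=2 even so k=1
a_0=21:  p_0=21·1+0=21,  q_0=21·0+1=1
a_1=2:  p_1=2·21+1=43,  q_1=2·1+0=2
fundamental: x₁=43, y₁=2  (since 1849 − 462·4 = 1)

43 2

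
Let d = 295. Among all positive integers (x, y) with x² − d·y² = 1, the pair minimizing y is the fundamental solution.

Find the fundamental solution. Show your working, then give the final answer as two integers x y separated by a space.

2024999 117900

d=295: √d = [17; 5,1,2,3,2,6,2,3,2,1,5,34] (ℓ=12, even), read p_11/q_11
a_0=17:  p_0=17·1+0=17,  q_0=17·0+1=1
a_1=5:  p_1=5·17+1=86,  q_1=5·1+0=5
a_2=1:  p_2=1·86+17=103,  q_2=1·5+1=6
a_3=2:  p_3=2·103+86=292,  q_3=2·6+5=17
a_4=3:  p_4=3·292+103=979,  q_4=3·17+6=57
a_5=2:  p_5=2·979+292=2250,  q_5=2·57+17=131
a_6=6:  p_6=6·2250+979=14479,  q_6=6·131+57=843
…
a_10=1:  p_10=1·247414+108103=355517,  q_10=1·14405+6294=20699
a_11=5:  p_11=5·355517+247414=2024999,  q_11=5·20699+14405=117900
→ (2024999, 117900).  Check: 2024999²=4100620950001, 295·117900²=4100620950000, difference 1.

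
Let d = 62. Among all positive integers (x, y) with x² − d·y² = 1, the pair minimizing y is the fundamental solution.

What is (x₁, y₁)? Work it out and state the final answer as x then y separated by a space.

√62 → a₀=7, period (1,6,1,14); ℓ=4 even so k=3
i=0: a=7 ⇒ p=7, q=1
…
i=2: a=6 ⇒ p=55, q=7
i=3: a=1 ⇒ p=63, q=8
→ (63, 8).  Check: 63²=3969, 62·8²=3968, difference 1.

63 8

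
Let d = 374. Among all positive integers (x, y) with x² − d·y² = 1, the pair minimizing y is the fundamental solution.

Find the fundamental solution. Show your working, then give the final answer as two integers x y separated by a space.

√374 = [19; 2,1,18,1,2,38, …], period ℓ=6 (even) → k=5
step 0: (19, 1)  from 19·(1,0) + (0,1)
step 1: (39, 2)  from 2·(19,1) + (1,0)
step 2: (58, 3)  from 1·(39,2) + (19,1)
…
step 4: (1141, 59)  from 1·(1083,56) + (58,3)
step 5: (3365, 174)  from 2·(1141,59) + (1083,56)
→ (3365, 174).  Check: 3365²=11323225, 374·174²=11323224, difference 1.

3365 174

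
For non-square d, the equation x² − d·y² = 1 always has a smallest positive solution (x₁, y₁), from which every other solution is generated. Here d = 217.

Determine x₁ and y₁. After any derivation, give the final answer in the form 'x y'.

3844063 260952

√217 → a₀=14, period (1,2,1,2,1,…,2,1,28); ℓ=16 even so k=15
k=0  a_k=14  p_k/q_k = 14/1
k=1  a_k=1  p_k/q_k = 15/1
…
k=3  a_k=1  p_k/q_k = 59/4
k=4  a_k=2  p_k/q_k = 162/11
k=5  a_k=1  p_k/q_k = 221/15
k=6  a_k=1  p_k/q_k = 383/26
k=7  a_k=9  p_k/q_k = 3668/249
k=8  a_k=4  p_k/q_k = 15055/1022
k=9  a_k=9  p_k/q_k = 139163/9447
k=10  a_k=1  p_k/q_k = 154218/10469
k=11  a_k=1  p_k/q_k = 293381/19916
k=12  a_k=2  p_k/q_k = 740980/50301
k=13  a_k=1  p_k/q_k = 1034361/70217
k=14  a_k=2  p_k/q_k = 2809702/190735
k=15  a_k=1  p_k/q_k = 3844063/260952
→ (3844063, 260952).  Check: 3844063²=14776820347969, 217·260952²=14776820347968, difference 1.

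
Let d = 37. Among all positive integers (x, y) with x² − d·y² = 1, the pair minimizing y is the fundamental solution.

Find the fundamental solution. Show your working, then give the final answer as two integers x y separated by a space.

73 12

[6; 12] for √37; ℓ=1 ⇒ convergent index 1
k=0  a_k=6  p_k/q_k = 6/1
k=1  a_k=12  p_k/q_k = 73/12
→ (73, 12).  Check: 73²=5329, 37·12²=5328, difference 1.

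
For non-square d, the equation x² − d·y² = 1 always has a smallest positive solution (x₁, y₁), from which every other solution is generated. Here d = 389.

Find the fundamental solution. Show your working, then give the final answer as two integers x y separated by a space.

3287049 166660

d=389: √d = [19; 1,2,1,1,1,1,2,1,38] (ℓ=9, odd), read p_17/q_17
k=0  a_k=19  p_k/q_k = 19/1
…
k=4  a_k=1  p_k/q_k = 138/7
k=5  a_k=1  p_k/q_k = 217/11
k=6  a_k=1  p_k/q_k = 355/18
k=7  a_k=2  p_k/q_k = 927/47
k=8  a_k=1  p_k/q_k = 1282/65
…
k=10  a_k=1  p_k/q_k = 50925/2582
…
k=12  a_k=1  p_k/q_k = 202418/10263
…
k=15  a_k=1  p_k/q_k = 910240/46151
k=16  a_k=2  p_k/q_k = 2376809/120509
k=17  a_k=1  p_k/q_k = 3287049/166660
fundamental: x₁=3287049, y₁=166660  (since 10804691128401 − 389·27775555600 = 1)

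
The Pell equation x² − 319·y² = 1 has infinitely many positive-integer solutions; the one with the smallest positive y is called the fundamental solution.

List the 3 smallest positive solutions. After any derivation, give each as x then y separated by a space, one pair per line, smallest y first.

12901780 722361
332911854336799 18639485405160
8590311008090840302660 480965080021169647239

√319 = [17; 1,6,5,1,4,…,6,1,34, …], period ℓ=14 (even) → k=13
i=0: a=17 ⇒ p=17, q=1
i=1: a=1 ⇒ p=18, q=1
…
i=3: a=5 ⇒ p=643, q=36
i=4: a=1 ⇒ p=768, q=43
…
i=7: a=1 ⇒ p=15628, q=875
…
i=9: a=4 ⇒ p=250816, q=14043
i=10: a=1 ⇒ p=309613, q=17335
…
i=12: a=6 ⇒ p=11102899, q=621643
i=13: a=1 ⇒ p=12901780, q=722361
(x₁, y₁) = (12901780, 722361);  12901780² − 319·722361² = 1 ✓
(x_2, y_2) = (12901780·12901780 + 319·722361·722361, 12901780·722361 + 722361·12901780) = (332911854336799, 18639485405160)
(x_3, y_3) = (12901780·332911854336799 + 319·722361·18639485405160, 12901780·18639485405160 + 722361·332911854336799) = (8590311008090840302660, 480965080021169647239)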